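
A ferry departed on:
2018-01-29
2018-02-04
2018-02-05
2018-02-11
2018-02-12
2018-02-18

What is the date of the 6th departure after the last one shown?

Gaps: 6, 1, 6, 1, 6 days — not constant, but cyclic with period 2.
The events fall on every Monday and Sunday.
The following Monday is 2018-02-19.
The following Sunday is 2018-02-25.
The following Monday is 2018-02-26.
The following Sunday is 2018-03-04.
The following Monday is 2018-03-05.
Next Sunday: 2018-03-11.

2018-03-11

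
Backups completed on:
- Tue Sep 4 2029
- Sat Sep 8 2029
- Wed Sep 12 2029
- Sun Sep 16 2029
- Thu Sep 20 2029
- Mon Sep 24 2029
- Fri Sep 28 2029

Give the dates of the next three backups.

Tue Oct 2 2029, Sat Oct 6 2029, Wed Oct 10 2029

Gaps between consecutive events: 4, 4, 4, 4, 4, 4 days — a constant 4-day interval.
Fri Sep 28 2029 + 4 days = Tue Oct 2 2029.
Tue Oct 2 2029 + 4 days = Sat Oct 6 2029.
Sat Oct 6 2029 + 4 days = Wed Oct 10 2029.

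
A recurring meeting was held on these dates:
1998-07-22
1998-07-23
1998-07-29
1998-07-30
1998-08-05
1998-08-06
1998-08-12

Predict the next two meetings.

Gaps: 1, 6, 1, 6, 1, 6 days — not constant, but cyclic with period 2.
The events fall on every Wednesday and Thursday.
The following Thursday is 1998-08-13.
Next Wednesday: 1998-08-19.

1998-08-13, 1998-08-19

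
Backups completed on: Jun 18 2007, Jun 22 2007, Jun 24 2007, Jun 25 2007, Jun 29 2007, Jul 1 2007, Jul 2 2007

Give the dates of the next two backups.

The gap pattern 4, 2, 1, 4, 2, 1 repeats every 3 events.
These are the Mondays, Fridays and Sundays of each week.
The following Friday is Jul 6 2007.
The following Sunday is Jul 8 2007.

Jul 6 2007, Jul 8 2007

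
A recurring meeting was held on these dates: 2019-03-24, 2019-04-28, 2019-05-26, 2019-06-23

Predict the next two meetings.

2019-07-28, 2019-08-25

These are Sundays at 28- or 35-day spacing (35, 28, 28).
The pattern: 4th Sunday of the month.
July 2019 — 4th Sunday is 2019-07-28.
August 2019 — 4th Sunday is 2019-08-25.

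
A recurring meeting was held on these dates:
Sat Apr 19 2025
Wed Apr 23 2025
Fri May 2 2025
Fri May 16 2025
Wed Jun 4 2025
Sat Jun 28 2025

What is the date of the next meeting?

Sun Jul 27 2025

Intervals are 4, 9, 14, 19, 24 days — an arithmetic progression with common difference 5.
Next gap: 29 days. Sat Jun 28 2025 + 29 days = Sun Jul 27 2025.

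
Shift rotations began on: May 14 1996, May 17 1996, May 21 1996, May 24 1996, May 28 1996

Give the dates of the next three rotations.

May 31 1996, Jun 4 1996, Jun 7 1996

The gap pattern 3, 4, 3, 4 repeats every 2 events.
These are the Tuesdays and Fridays of each week.
The following Friday is May 31 1996.
The following Tuesday is Jun 4 1996.
Next Friday: Jun 7 1996.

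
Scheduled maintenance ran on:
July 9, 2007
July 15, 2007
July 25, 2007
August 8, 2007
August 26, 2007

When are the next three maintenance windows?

September 17, 2007; October 13, 2007; November 12, 2007

Gaps: 6, 10, 14, 18 days — each gap is 4 larger than the previous one.
Next gap: 22 days. August 26, 2007 + 22 days = September 17, 2007.
Next gap: 26 days. September 17, 2007 + 26 days = October 13, 2007.
Next gap: 30 days. October 13, 2007 + 30 days = November 12, 2007.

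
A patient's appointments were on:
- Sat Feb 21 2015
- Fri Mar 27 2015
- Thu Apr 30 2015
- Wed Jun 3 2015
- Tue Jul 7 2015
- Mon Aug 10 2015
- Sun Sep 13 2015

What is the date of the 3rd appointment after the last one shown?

Thu Dec 24 2015

Every event comes 34 days after the last (34, 34, 34, 34, 34, 34).
Sun Sep 13 2015 + 34 days = Sat Oct 17 2015.
Sat Oct 17 2015 + 34 days = Fri Nov 20 2015.
Fri Nov 20 2015 + 34 days = Thu Dec 24 2015.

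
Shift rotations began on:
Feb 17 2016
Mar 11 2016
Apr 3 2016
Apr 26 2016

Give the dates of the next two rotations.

The spacing is 23, 23, 23 days — always 23 days.
Apr 26 2016 + 23 days = May 19 2016.
May 19 2016 + 23 days = Jun 11 2016.

May 19 2016, Jun 11 2016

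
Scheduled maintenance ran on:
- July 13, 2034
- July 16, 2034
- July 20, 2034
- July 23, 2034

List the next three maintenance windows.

The gap pattern 3, 4, 3 repeats every 2 events.
These are the Thursdays and Sundays of each week.
Next Thursday: July 27, 2034.
The following Sunday is July 30, 2034.
Next Thursday: August 3, 2034.

July 27, 2034; July 30, 2034; August 3, 2034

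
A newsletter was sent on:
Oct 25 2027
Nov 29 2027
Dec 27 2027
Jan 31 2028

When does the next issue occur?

Feb 28 2028

All Mondays; the gaps (35, 28, 35) vary with month length.
This is the last Monday of each month.
Last Monday of February 2028: Feb 28 2028.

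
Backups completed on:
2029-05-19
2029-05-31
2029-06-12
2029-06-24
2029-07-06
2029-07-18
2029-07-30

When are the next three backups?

Gaps between consecutive events: 12, 12, 12, 12, 12, 12 days — a constant 12-day interval.
2029-07-30 + 12 days = 2029-08-11.
2029-08-11 + 12 days = 2029-08-23.
2029-08-23 + 12 days = 2029-09-04.

2029-08-11, 2029-08-23, 2029-09-04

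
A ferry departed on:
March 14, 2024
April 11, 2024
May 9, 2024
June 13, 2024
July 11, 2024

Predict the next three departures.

All dates are Thursdays, 28, 28, 35, 28 days apart.
Specifically, the 2nd Thursday of each month.
August 2024 — 2nd Thursday is August 8, 2024.
2nd Thursday of September 2024: September 12, 2024.
October 2024 — 2nd Thursday is October 10, 2024.

August 8, 2024; September 12, 2024; October 10, 2024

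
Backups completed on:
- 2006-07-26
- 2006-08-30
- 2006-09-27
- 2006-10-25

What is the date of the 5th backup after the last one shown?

2007-03-28

These are Wednesdays with 35, 28, 28-day gaps.
Each is the final Wednesday of its month — 2006-08-30 is past the 28th, so '4th Wednesday' doesn't fit.
November 2006 ends with Wednesday 2006-11-29.
Last Wednesday of December 2006: 2006-12-27.
January 2007 ends with Wednesday 2007-01-31.
Last Wednesday of February 2007: 2007-02-28.
March 2007 ends with Wednesday 2007-03-28.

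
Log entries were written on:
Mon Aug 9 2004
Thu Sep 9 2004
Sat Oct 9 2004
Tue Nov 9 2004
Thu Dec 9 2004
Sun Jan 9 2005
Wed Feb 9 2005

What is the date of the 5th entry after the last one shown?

Each date is the 9th; the gaps (31, 30, 31, 30, 31, 31) track the month lengths.
The rule is the 9th of each month.
Next: March 2005 → Wed Mar 9 2005.
Next: April 2005 → Sat Apr 9 2005.
Next: May 2005 → Mon May 9 2005.
Next: June 2005 → Thu Jun 9 2005.
July 2005: Sat Jul 9 2005.

Sat Jul 9 2005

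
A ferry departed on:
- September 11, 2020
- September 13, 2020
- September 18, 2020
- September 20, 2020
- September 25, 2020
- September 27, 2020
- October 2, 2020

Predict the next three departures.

October 4, 2020; October 9, 2020; October 11, 2020

Every event lands on a Friday or Sunday (gaps cycle 2, 5, 2, 5, 2, 5).
So the schedule is: every Friday and Sunday.
Next Sunday: October 4, 2020.
The following Friday is October 9, 2020.
The following Sunday is October 11, 2020.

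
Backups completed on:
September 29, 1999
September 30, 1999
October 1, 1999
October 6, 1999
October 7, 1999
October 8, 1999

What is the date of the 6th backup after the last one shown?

October 22, 1999

Gaps: 1, 1, 5, 1, 1 days — not constant, but cyclic with period 3.
The events fall on every Wednesday, Thursday and Friday.
Next Wednesday: October 13, 1999.
The following Thursday is October 14, 1999.
Next Friday: October 15, 1999.
Next Wednesday: October 20, 1999.
The following Thursday is October 21, 1999.
The following Friday is October 22, 1999.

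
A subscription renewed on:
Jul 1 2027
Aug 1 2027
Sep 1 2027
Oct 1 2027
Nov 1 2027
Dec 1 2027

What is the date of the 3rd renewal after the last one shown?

Gaps: 31, 31, 30, 31, 30 days — not constant. Every event is on the 1st of the month.
Pattern: the 1st of each month.
January 2028: Jan 1 2028.
February 2028: Feb 1 2028.
Next: March 2028 → Mar 1 2028.

Mar 1 2028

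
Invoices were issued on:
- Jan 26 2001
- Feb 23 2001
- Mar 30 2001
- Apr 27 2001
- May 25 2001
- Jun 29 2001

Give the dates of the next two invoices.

All Fridays; the gaps (28, 35, 28, 28, 35) vary with month length.
This is the last Friday of each month.
Last Friday of July 2001: Jul 27 2001.
Last Friday of August 2001: Aug 31 2001.

Jul 27 2001, Aug 31 2001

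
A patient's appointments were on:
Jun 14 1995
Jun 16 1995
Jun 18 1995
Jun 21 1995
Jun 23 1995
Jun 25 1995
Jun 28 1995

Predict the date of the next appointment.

Jun 30 1995

Gaps: 2, 2, 3, 2, 2, 3 days — not constant, but cyclic with period 3.
The events fall on every Wednesday, Friday and Sunday.
The following Friday is Jun 30 1995.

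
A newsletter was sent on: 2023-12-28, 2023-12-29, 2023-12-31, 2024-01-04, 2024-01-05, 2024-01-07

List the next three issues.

Gaps: 1, 2, 4, 1, 2 days — not constant, but cyclic with period 3.
The events fall on every Thursday, Friday and Sunday.
Next Thursday: 2024-01-11.
Next Friday: 2024-01-12.
Next Sunday: 2024-01-14.

2024-01-11, 2024-01-12, 2024-01-14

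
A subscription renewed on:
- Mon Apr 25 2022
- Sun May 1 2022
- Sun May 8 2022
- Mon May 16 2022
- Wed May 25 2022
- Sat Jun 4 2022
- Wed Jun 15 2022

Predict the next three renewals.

Intervals are 6, 7, 8, 9, 10, 11 days — an arithmetic progression with common difference 1.
Next gap: 12 days. Wed Jun 15 2022 + 12 days = Mon Jun 27 2022.
Next gap: 13 days. Mon Jun 27 2022 + 13 days = Sun Jul 10 2022.
Next gap: 14 days. Sun Jul 10 2022 + 14 days = Sun Jul 24 2022.

Mon Jun 27 2022, Sun Jul 10 2022, Sun Jul 24 2022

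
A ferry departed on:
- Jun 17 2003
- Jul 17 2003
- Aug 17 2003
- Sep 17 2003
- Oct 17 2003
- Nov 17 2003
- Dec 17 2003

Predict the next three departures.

Jan 17 2004, Feb 17 2004, Mar 17 2004

Each date is the 17th; the gaps (30, 31, 31, 30, 31, 30) track the month lengths.
The rule is the 17th of each month.
January 2004: Jan 17 2004.
Next: February 2004 → Feb 17 2004.
Next: March 2004 → Mar 17 2004.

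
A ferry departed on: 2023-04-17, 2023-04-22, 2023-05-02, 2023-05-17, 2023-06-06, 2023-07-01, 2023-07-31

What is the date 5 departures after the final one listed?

Intervals are 5, 10, 15, 20, 25, 30 days — an arithmetic progression with common difference 5.
Next gap: 35 days. 2023-07-31 + 35 days = 2023-09-04.
Next gap: 40 days. 2023-09-04 + 40 days = 2023-10-14.
Next gap: 45 days. 2023-10-14 + 45 days = 2023-11-28.
Next gap: 50 days. 2023-11-28 + 50 days = 2024-01-17.
Next gap: 55 days. 2024-01-17 + 55 days = 2024-03-12.

2024-03-12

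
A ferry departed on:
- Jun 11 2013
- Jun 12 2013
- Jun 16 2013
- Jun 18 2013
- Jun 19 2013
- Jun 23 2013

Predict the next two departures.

Jun 25 2013, Jun 26 2013

Gaps: 1, 4, 2, 1, 4 days — not constant, but cyclic with period 3.
The events fall on every Tuesday, Wednesday and Sunday.
Next Tuesday: Jun 25 2013.
The following Wednesday is Jun 26 2013.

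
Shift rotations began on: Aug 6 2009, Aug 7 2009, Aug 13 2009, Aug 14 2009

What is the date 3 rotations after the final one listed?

Every event lands on a Thursday or Friday (gaps cycle 1, 6, 1).
So the schedule is: every Thursday and Friday.
Next Thursday: Aug 20 2009.
The following Friday is Aug 21 2009.
Next Thursday: Aug 27 2009.

Aug 27 2009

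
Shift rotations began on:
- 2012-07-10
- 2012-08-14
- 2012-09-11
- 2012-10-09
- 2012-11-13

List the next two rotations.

2012-12-11, 2013-01-08

Gaps: 35, 28, 28, 35 days — a mix of 28 and 35. Every date is a Tuesday.
Each is the 2nd Tuesday of its month.
2nd Tuesday of December 2012: 2012-12-11.
January 2013 — 2nd Tuesday is 2013-01-08.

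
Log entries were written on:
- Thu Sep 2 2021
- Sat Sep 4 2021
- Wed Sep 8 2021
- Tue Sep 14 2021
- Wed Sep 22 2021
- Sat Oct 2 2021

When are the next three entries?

Gaps: 2, 4, 6, 8, 10 days — each gap is 2 larger than the previous one.
Next gap: 12 days. Sat Oct 2 2021 + 12 days = Thu Oct 14 2021.
Next gap: 14 days. Thu Oct 14 2021 + 14 days = Thu Oct 28 2021.
Next gap: 16 days. Thu Oct 28 2021 + 16 days = Sat Nov 13 2021.

Thu Oct 14 2021, Thu Oct 28 2021, Sat Nov 13 2021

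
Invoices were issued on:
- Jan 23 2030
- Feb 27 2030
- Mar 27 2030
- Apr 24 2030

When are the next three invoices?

Gaps: 35, 28, 28 days — a mix of 28 and 35. Every date is a Wednesday.
Each is the 4th Wednesday of its month.
May 2030 — 4th Wednesday is May 22 2030.
June 2030 — 4th Wednesday is Jun 26 2030.
July 2030 — 4th Wednesday is Jul 24 2030.

May 22 2030, Jun 26 2030, Jul 24 2030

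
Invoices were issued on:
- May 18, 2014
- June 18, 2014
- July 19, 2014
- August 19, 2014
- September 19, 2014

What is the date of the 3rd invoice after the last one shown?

The spacing is 31, 31, 31, 31 days — always 31 days.
September 19, 2014 + 31 days = October 20, 2014.
October 20, 2014 + 31 days = November 20, 2014.
November 20, 2014 + 31 days = December 21, 2014.

December 21, 2014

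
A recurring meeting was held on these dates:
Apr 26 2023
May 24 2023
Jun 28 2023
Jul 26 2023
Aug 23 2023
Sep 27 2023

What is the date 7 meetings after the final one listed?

These are Wednesdays at 28- or 35-day spacing (28, 35, 28, 28, 35).
The pattern: 4th Wednesday of the month.
4th Wednesday of October 2023: Oct 25 2023.
November 2023 — 4th Wednesday is Nov 22 2023.
December 2023 — 4th Wednesday is Dec 27 2023.
4th Wednesday of January 2024: Jan 24 2024.
February 2024 — 4th Wednesday is Feb 28 2024.
March 2024 — 4th Wednesday is Mar 27 2024.
April 2024 — 4th Wednesday is Apr 24 2024.

Apr 24 2024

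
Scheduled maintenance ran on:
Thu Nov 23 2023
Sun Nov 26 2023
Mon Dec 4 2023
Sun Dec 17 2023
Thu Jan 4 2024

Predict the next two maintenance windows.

The spacing grows by 5 each time: 3, 8, 13, 18 days.
Next gap: 23 days. Thu Jan 4 2024 + 23 days = Sat Jan 27 2024.
Next gap: 28 days. Sat Jan 27 2024 + 28 days = Sat Feb 24 2024.

Sat Jan 27 2024, Sat Feb 24 2024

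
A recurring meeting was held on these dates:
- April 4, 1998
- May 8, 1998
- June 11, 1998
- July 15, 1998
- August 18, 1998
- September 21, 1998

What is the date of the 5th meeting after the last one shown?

March 10, 1999

Gaps between consecutive events: 34, 34, 34, 34, 34 days — a constant 34-day interval.
September 21, 1998 + 34 days = October 25, 1998.
October 25, 1998 + 34 days = November 28, 1998.
November 28, 1998 + 34 days = January 1, 1999.
January 1, 1999 + 34 days = February 4, 1999.
February 4, 1999 + 34 days = March 10, 1999.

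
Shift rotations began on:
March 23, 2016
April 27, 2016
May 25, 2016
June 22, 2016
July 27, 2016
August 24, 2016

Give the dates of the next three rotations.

September 28, 2016; October 26, 2016; November 23, 2016

Gaps: 35, 28, 28, 35, 28 days — a mix of 28 and 35. Every date is a Wednesday.
Each is the 4th Wednesday of its month.
September 2016 — 4th Wednesday is September 28, 2016.
October 2016 — 4th Wednesday is October 26, 2016.
4th Wednesday of November 2016: November 23, 2016.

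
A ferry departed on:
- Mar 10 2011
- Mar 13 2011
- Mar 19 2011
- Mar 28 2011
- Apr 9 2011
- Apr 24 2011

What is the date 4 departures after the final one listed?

Jul 23 2011

Gaps: 3, 6, 9, 12, 15 days — each gap is 3 larger than the previous one.
Next gap: 18 days. Apr 24 2011 + 18 days = May 12 2011.
Next gap: 21 days. May 12 2011 + 21 days = Jun 2 2011.
Next gap: 24 days. Jun 2 2011 + 24 days = Jun 26 2011.
Next gap: 27 days. Jun 26 2011 + 27 days = Jul 23 2011.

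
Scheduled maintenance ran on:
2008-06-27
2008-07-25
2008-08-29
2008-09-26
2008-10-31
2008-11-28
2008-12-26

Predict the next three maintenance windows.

These are Fridays with 28, 35, 28, 35, 28, 28-day gaps.
Each is the final Friday of its month — 2008-08-29 is past the 28th, so '4th Friday' doesn't fit.
January 2009 ends with Friday 2009-01-30.
February 2009 ends with Friday 2009-02-27.
Last Friday of March 2009: 2009-03-27.

2009-01-30, 2009-02-27, 2009-03-27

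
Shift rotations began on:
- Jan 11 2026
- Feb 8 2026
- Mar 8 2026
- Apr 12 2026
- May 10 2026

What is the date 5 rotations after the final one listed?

All dates are Sundays, 28, 28, 35, 28 days apart.
Specifically, the 2nd Sunday of each month.
2nd Sunday of June 2026: Jun 14 2026.
July 2026 — 2nd Sunday is Jul 12 2026.
2nd Sunday of August 2026: Aug 9 2026.
2nd Sunday of September 2026: Sep 13 2026.
October 2026 — 2nd Sunday is Oct 11 2026.

Oct 11 2026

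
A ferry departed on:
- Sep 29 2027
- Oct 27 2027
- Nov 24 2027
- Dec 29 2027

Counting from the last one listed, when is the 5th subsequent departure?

May 31 2028

All Wednesdays; the gaps (28, 28, 35) vary with month length.
This is the last Wednesday of each month.
January 2028 ends with Wednesday Jan 26 2028.
Last Wednesday of February 2028: Feb 23 2028.
Last Wednesday of March 2028: Mar 29 2028.
April 2028 ends with Wednesday Apr 26 2028.
May 2028 ends with Wednesday May 31 2028.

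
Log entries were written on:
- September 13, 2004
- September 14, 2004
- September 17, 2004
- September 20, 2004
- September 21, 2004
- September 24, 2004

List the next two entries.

September 27, 2004; September 28, 2004

Gaps: 1, 3, 3, 1, 3 days — not constant, but cyclic with period 3.
The events fall on every Monday, Tuesday and Friday.
The following Monday is September 27, 2004.
The following Tuesday is September 28, 2004.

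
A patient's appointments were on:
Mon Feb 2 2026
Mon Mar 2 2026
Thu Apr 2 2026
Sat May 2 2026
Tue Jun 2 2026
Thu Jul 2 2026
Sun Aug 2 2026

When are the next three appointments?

Each date is the 2nd; the gaps (28, 31, 30, 31, 30, 31) track the month lengths.
The rule is the 2nd of each month.
Next: September 2026 → Wed Sep 2 2026.
Next: October 2026 → Fri Oct 2 2026.
November 2026: Mon Nov 2 2026.

Wed Sep 2 2026, Fri Oct 2 2026, Mon Nov 2 2026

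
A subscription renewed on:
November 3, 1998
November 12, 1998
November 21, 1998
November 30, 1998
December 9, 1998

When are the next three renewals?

Gaps between consecutive events: 9, 9, 9, 9 days — a constant 9-day interval.
December 9, 1998 + 9 days = December 18, 1998.
December 18, 1998 + 9 days = December 27, 1998.
December 27, 1998 + 9 days = January 5, 1999.

December 18, 1998; December 27, 1998; January 5, 1999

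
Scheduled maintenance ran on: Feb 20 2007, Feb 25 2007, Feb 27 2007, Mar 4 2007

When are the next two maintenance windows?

Mar 6 2007, Mar 11 2007

Every event lands on a Tuesday or Sunday (gaps cycle 5, 2, 5).
So the schedule is: every Tuesday and Sunday.
Next Tuesday: Mar 6 2007.
Next Sunday: Mar 11 2007.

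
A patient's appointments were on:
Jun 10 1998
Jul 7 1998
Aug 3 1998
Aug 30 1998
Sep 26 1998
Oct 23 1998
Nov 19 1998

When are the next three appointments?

The spacing is 27, 27, 27, 27, 27, 27 days — always 27 days.
Nov 19 1998 + 27 days = Dec 16 1998.
Dec 16 1998 + 27 days = Jan 12 1999.
Jan 12 1999 + 27 days = Feb 8 1999.

Dec 16 1998, Jan 12 1999, Feb 8 1999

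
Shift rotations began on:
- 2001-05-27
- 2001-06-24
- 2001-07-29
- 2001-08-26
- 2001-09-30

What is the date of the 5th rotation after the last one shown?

Every date is a Sunday; gaps 28, 35, 28, 35 days.
Each is the last Sunday of its month (at least one falls on the 29th or later, ruling out '4th Sunday').
Last Sunday of October 2001: 2001-10-28.
Last Sunday of November 2001: 2001-11-25.
December 2001 ends with Sunday 2001-12-30.
Last Sunday of January 2002: 2002-01-27.
February 2002 ends with Sunday 2002-02-24.

2002-02-24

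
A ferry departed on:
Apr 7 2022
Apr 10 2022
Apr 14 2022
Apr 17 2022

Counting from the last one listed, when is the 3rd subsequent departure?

The gap pattern 3, 4, 3 repeats every 2 events.
These are the Thursdays and Sundays of each week.
The following Thursday is Apr 21 2022.
The following Sunday is Apr 24 2022.
Next Thursday: Apr 28 2022.

Apr 28 2022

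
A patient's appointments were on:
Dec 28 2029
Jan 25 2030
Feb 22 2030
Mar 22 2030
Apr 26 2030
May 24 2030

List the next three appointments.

All dates are Fridays, 28, 28, 28, 35, 28 days apart.
Specifically, the 4th Friday of each month.
4th Friday of June 2030: Jun 28 2030.
4th Friday of July 2030: Jul 26 2030.
August 2030 — 4th Friday is Aug 23 2030.

Jun 28 2030, Jul 26 2030, Aug 23 2030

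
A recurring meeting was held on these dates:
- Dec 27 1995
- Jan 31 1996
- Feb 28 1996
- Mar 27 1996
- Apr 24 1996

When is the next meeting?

May 29 1996

All Wednesdays; the gaps (35, 28, 28, 28) vary with month length.
This is the last Wednesday of each month.
Last Wednesday of May 1996: May 29 1996.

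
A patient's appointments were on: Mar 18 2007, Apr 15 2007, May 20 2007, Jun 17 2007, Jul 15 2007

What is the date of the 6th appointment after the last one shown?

Jan 20 2008

All dates are Sundays, 28, 35, 28, 28 days apart.
Specifically, the 3rd Sunday of each month.
3rd Sunday of August 2007: Aug 19 2007.
3rd Sunday of September 2007: Sep 16 2007.
3rd Sunday of October 2007: Oct 21 2007.
November 2007 — 3rd Sunday is Nov 18 2007.
3rd Sunday of December 2007: Dec 16 2007.
3rd Sunday of January 2008: Jan 20 2008.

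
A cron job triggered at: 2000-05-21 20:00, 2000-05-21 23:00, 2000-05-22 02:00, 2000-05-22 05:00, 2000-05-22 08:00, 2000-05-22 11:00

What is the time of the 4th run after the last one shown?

2000-05-22 23:00

Gaps: 3, 3, 3, 3, 3 hours — each event is 3 hours after the previous one.
2000-05-22 11:00 + 3 h = 2000-05-22 14:00.
2000-05-22 14:00 + 3 h = 2000-05-22 17:00.
2000-05-22 17:00 + 3 h = 2000-05-22 20:00.
2000-05-22 20:00 + 3 h = 2000-05-22 23:00.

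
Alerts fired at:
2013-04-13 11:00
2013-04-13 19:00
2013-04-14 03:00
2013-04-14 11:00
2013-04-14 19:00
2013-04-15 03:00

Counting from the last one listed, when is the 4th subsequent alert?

2013-04-16 11:00

The interval is a steady 8 hours (8, 8, 8, 8, 8).
2013-04-15 03:00 + 8 h = 2013-04-15 11:00.
2013-04-15 11:00 + 8 h = 2013-04-15 19:00.
2013-04-15 19:00 + 8 h = 2013-04-16 03:00.
2013-04-16 03:00 + 8 h = 2013-04-16 11:00.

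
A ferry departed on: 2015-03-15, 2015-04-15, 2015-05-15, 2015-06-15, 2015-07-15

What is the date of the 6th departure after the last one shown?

2016-01-15

Gaps: 31, 30, 31, 30 days — not constant. Every event is on the 15th of the month.
Pattern: the 15th of each month.
Next: August 2015 → 2015-08-15.
September 2015: 2015-09-15.
Next: October 2015 → 2015-10-15.
November 2015: 2015-11-15.
Next: December 2015 → 2015-12-15.
Next: January 2016 → 2016-01-15.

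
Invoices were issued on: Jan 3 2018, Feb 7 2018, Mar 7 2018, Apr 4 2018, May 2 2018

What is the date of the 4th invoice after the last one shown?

Sep 5 2018

All dates are Wednesdays, 35, 28, 28, 28 days apart.
Specifically, the 1st Wednesday of each month.
1st Wednesday of June 2018: Jun 6 2018.
1st Wednesday of July 2018: Jul 4 2018.
August 2018 — 1st Wednesday is Aug 1 2018.
1st Wednesday of September 2018: Sep 5 2018.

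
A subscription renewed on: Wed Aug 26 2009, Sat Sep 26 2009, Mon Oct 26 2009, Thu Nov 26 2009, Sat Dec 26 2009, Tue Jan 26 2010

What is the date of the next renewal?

Fri Feb 26 2010

The day-of-month is always 26 (31, 30, 31, 30, 31 days between events).
So this recurs on the 26th of each month.
Next: February 2010 → Fri Feb 26 2010.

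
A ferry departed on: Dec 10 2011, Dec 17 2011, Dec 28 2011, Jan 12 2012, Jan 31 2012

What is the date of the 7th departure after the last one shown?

The spacing grows by 4 each time: 7, 11, 15, 19 days.
Next gap: 23 days. Jan 31 2012 + 23 days = Feb 23 2012.
Next gap: 27 days. Feb 23 2012 + 27 days = Mar 21 2012.
Next gap: 31 days. Mar 21 2012 + 31 days = Apr 21 2012.
Next gap: 35 days. Apr 21 2012 + 35 days = May 26 2012.
Next gap: 39 days. May 26 2012 + 39 days = Jul 4 2012.
Next gap: 43 days. Jul 4 2012 + 43 days = Aug 16 2012.
Next gap: 47 days. Aug 16 2012 + 47 days = Oct 2 2012.

Oct 2 2012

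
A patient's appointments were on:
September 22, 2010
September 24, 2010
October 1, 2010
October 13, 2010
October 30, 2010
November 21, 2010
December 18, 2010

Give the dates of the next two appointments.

January 19, 2011; February 25, 2011

Gaps: 2, 7, 12, 17, 22, 27 days — each gap is 5 larger than the previous one.
Next gap: 32 days. December 18, 2010 + 32 days = January 19, 2011.
Next gap: 37 days. January 19, 2011 + 37 days = February 25, 2011.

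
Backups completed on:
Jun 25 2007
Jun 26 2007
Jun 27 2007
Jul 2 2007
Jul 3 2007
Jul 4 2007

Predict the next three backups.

Jul 9 2007, Jul 10 2007, Jul 11 2007

Every event lands on a Monday or Tuesday or Wednesday (gaps cycle 1, 1, 5, 1, 1).
So the schedule is: every Monday, Tuesday and Wednesday.
The following Monday is Jul 9 2007.
The following Tuesday is Jul 10 2007.
The following Wednesday is Jul 11 2007.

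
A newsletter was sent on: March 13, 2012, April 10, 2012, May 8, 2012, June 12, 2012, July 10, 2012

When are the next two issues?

Gaps: 28, 28, 35, 28 days — a mix of 28 and 35. Every date is a Tuesday.
Each is the 2nd Tuesday of its month.
2nd Tuesday of August 2012: August 14, 2012.
September 2012 — 2nd Tuesday is September 11, 2012.

August 14, 2012; September 11, 2012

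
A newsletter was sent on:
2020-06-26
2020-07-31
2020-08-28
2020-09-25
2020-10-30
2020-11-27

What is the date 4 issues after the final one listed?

2021-03-26

Every date is a Friday; gaps 35, 28, 28, 35, 28 days.
Each is the last Friday of its month (at least one falls on the 29th or later, ruling out '4th Friday').
Last Friday of December 2020: 2020-12-25.
Last Friday of January 2021: 2021-01-29.
February 2021 ends with Friday 2021-02-26.
Last Friday of March 2021: 2021-03-26.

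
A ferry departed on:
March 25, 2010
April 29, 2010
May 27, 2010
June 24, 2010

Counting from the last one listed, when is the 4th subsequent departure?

All Thursdays; the gaps (35, 28, 28) vary with month length.
This is the last Thursday of each month.
Last Thursday of July 2010: July 29, 2010.
Last Thursday of August 2010: August 26, 2010.
Last Thursday of September 2010: September 30, 2010.
October 2010 ends with Thursday October 28, 2010.

October 28, 2010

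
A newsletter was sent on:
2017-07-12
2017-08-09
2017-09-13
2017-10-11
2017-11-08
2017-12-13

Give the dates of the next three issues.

2018-01-10, 2018-02-14, 2018-03-14

All dates are Wednesdays, 28, 35, 28, 28, 35 days apart.
Specifically, the 2nd Wednesday of each month.
2nd Wednesday of January 2018: 2018-01-10.
February 2018 — 2nd Wednesday is 2018-02-14.
March 2018 — 2nd Wednesday is 2018-03-14.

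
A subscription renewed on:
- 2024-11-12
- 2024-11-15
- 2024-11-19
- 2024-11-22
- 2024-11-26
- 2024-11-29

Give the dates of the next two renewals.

The gap pattern 3, 4, 3, 4, 3 repeats every 2 events.
These are the Tuesdays and Fridays of each week.
Next Tuesday: 2024-12-03.
Next Friday: 2024-12-06.

2024-12-03, 2024-12-06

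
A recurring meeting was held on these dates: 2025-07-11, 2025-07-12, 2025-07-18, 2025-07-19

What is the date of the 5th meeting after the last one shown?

The gap pattern 1, 6, 1 repeats every 2 events.
These are the Fridays and Saturdays of each week.
Next Friday: 2025-07-25.
Next Saturday: 2025-07-26.
The following Friday is 2025-08-01.
Next Saturday: 2025-08-02.
Next Friday: 2025-08-08.

2025-08-08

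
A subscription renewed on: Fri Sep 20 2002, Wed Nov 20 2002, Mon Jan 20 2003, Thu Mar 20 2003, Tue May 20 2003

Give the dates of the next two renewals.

The day-of-month is always 20 (61, 61, 59, 61 days between events).
So this recurs on the 20th of every 2 months.
Next: July 2003 → Sun Jul 20 2003.
Next: September 2003 → Sat Sep 20 2003.

Sun Jul 20 2003, Sat Sep 20 2003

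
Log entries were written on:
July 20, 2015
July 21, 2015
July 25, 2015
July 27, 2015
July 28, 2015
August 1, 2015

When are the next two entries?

Every event lands on a Monday or Tuesday or Saturday (gaps cycle 1, 4, 2, 1, 4).
So the schedule is: every Monday, Tuesday and Saturday.
Next Monday: August 3, 2015.
Next Tuesday: August 4, 2015.

August 3, 2015; August 4, 2015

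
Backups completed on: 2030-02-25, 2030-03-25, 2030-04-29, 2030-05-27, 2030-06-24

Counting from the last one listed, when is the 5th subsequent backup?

2030-11-25

Every date is a Monday; gaps 28, 35, 28, 28 days.
Each is the last Monday of its month (at least one falls on the 29th or later, ruling out '4th Monday').
Last Monday of July 2030: 2030-07-29.
August 2030 ends with Monday 2030-08-26.
September 2030 ends with Monday 2030-09-30.
Last Monday of October 2030: 2030-10-28.
Last Monday of November 2030: 2030-11-25.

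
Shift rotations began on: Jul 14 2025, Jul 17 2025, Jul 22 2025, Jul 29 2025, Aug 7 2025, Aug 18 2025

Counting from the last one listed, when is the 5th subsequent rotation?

Intervals are 3, 5, 7, 9, 11 days — an arithmetic progression with common difference 2.
Next gap: 13 days. Aug 18 2025 + 13 days = Aug 31 2025.
Next gap: 15 days. Aug 31 2025 + 15 days = Sep 15 2025.
Next gap: 17 days. Sep 15 2025 + 17 days = Oct 2 2025.
Next gap: 19 days. Oct 2 2025 + 19 days = Oct 21 2025.
Next gap: 21 days. Oct 21 2025 + 21 days = Nov 11 2025.

Nov 11 2025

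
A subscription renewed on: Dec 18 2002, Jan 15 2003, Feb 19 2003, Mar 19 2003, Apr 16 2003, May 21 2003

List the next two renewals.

Jun 18 2003, Jul 16 2003

All dates are Wednesdays, 28, 35, 28, 28, 35 days apart.
Specifically, the 3rd Wednesday of each month.
June 2003 — 3rd Wednesday is Jun 18 2003.
July 2003 — 3rd Wednesday is Jul 16 2003.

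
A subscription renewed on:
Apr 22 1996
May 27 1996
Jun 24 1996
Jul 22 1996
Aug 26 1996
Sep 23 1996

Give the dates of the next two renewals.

All dates are Mondays, 35, 28, 28, 35, 28 days apart.
Specifically, the 4th Monday of each month.
October 1996 — 4th Monday is Oct 28 1996.
4th Monday of November 1996: Nov 25 1996.

Oct 28 1996, Nov 25 1996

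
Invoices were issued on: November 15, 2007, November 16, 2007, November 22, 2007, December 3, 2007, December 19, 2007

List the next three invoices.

January 9, 2008; February 4, 2008; March 6, 2008

Intervals are 1, 6, 11, 16 days — an arithmetic progression with common difference 5.
Next gap: 21 days. December 19, 2007 + 21 days = January 9, 2008.
Next gap: 26 days. January 9, 2008 + 26 days = February 4, 2008.
Next gap: 31 days. February 4, 2008 + 31 days = March 6, 2008.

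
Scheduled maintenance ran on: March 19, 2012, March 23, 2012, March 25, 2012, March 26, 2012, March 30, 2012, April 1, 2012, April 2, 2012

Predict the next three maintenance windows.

Gaps: 4, 2, 1, 4, 2, 1 days — not constant, but cyclic with period 3.
The events fall on every Monday, Friday and Sunday.
Next Friday: April 6, 2012.
Next Sunday: April 8, 2012.
The following Monday is April 9, 2012.

April 6, 2012; April 8, 2012; April 9, 2012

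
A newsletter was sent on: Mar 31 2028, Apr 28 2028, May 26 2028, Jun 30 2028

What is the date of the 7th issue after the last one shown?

Jan 26 2029

All Fridays; the gaps (28, 28, 35) vary with month length.
This is the last Friday of each month.
Last Friday of July 2028: Jul 28 2028.
August 2028 ends with Friday Aug 25 2028.
Last Friday of September 2028: Sep 29 2028.
October 2028 ends with Friday Oct 27 2028.
Last Friday of November 2028: Nov 24 2028.
December 2028 ends with Friday Dec 29 2028.
Last Friday of January 2029: Jan 26 2029.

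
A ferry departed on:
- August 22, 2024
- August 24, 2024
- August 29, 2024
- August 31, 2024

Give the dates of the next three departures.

Every event lands on a Thursday or Saturday (gaps cycle 2, 5, 2).
So the schedule is: every Thursday and Saturday.
The following Thursday is September 5, 2024.
The following Saturday is September 7, 2024.
Next Thursday: September 12, 2024.

September 5, 2024; September 7, 2024; September 12, 2024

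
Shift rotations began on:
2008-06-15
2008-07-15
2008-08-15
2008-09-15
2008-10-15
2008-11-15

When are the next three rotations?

2008-12-15, 2009-01-15, 2009-02-15

Each date is the 15th; the gaps (30, 31, 31, 30, 31) track the month lengths.
The rule is the 15th of each month.
December 2008: 2008-12-15.
January 2009: 2009-01-15.
Next: February 2009 → 2009-02-15.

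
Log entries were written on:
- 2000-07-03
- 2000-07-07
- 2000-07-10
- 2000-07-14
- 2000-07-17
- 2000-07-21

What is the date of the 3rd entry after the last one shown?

2000-07-31

Gaps: 4, 3, 4, 3, 4 days — not constant, but cyclic with period 2.
The events fall on every Monday and Friday.
Next Monday: 2000-07-24.
Next Friday: 2000-07-28.
The following Monday is 2000-07-31.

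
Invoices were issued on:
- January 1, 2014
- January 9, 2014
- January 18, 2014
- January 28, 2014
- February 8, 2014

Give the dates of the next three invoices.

The spacing grows by 1 each time: 8, 9, 10, 11 days.
Next gap: 12 days. February 8, 2014 + 12 days = February 20, 2014.
Next gap: 13 days. February 20, 2014 + 13 days = March 5, 2014.
Next gap: 14 days. March 5, 2014 + 14 days = March 19, 2014.

February 20, 2014; March 5, 2014; March 19, 2014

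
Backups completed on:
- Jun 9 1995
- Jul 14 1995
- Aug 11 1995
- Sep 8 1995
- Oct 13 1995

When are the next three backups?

Gaps: 35, 28, 28, 35 days — a mix of 28 and 35. Every date is a Friday.
Each is the 2nd Friday of its month.
2nd Friday of November 1995: Nov 10 1995.
December 1995 — 2nd Friday is Dec 8 1995.
January 1996 — 2nd Friday is Jan 12 1996.

Nov 10 1995, Dec 8 1995, Jan 12 1996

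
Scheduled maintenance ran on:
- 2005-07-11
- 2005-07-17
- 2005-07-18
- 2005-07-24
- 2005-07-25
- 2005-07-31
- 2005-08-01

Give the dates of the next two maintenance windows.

Gaps: 6, 1, 6, 1, 6, 1 days — not constant, but cyclic with period 2.
The events fall on every Monday and Sunday.
The following Sunday is 2005-08-07.
The following Monday is 2005-08-08.

2005-08-07, 2005-08-08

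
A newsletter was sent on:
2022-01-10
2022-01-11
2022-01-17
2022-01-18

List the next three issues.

2022-01-24, 2022-01-25, 2022-01-31

The gap pattern 1, 6, 1 repeats every 2 events.
These are the Mondays and Tuesdays of each week.
The following Monday is 2022-01-24.
Next Tuesday: 2022-01-25.
Next Monday: 2022-01-31.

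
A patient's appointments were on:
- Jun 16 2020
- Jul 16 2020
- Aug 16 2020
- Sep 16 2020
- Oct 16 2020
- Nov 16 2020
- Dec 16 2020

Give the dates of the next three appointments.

Gaps: 30, 31, 31, 30, 31, 30 days — not constant. Every event is on the 16th of the month.
Pattern: the 16th of each month.
January 2021: Jan 16 2021.
February 2021: Feb 16 2021.
Next: March 2021 → Mar 16 2021.

Jan 16 2021, Feb 16 2021, Mar 16 2021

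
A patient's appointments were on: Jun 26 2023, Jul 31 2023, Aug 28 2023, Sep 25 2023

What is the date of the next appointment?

Oct 30 2023

These are Mondays with 35, 28, 28-day gaps.
Each is the final Monday of its month — Jul 31 2023 is past the 28th, so '4th Monday' doesn't fit.
Last Monday of October 2023: Oct 30 2023.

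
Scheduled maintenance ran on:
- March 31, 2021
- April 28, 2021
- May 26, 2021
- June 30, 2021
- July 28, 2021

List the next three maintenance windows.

August 25, 2021; September 29, 2021; October 27, 2021

These are Wednesdays with 28, 28, 35, 28-day gaps.
Each is the final Wednesday of its month — March 31, 2021 is past the 28th, so '4th Wednesday' doesn't fit.
August 2021 ends with Wednesday August 25, 2021.
Last Wednesday of September 2021: September 29, 2021.
Last Wednesday of October 2021: October 27, 2021.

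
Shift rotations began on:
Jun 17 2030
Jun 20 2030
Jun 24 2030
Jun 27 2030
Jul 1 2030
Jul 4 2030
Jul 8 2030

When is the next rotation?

Jul 11 2030

Gaps: 3, 4, 3, 4, 3, 4 days — not constant, but cyclic with period 2.
The events fall on every Monday and Thursday.
Next Thursday: Jul 11 2030.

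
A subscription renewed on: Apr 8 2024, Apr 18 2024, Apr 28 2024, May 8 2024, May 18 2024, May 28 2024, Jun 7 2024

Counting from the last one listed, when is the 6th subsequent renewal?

Gaps between consecutive events: 10, 10, 10, 10, 10, 10 days — a constant 10-day interval.
Jun 7 2024 + 10 days = Jun 17 2024.
Jun 17 2024 + 10 days = Jun 27 2024.
Jun 27 2024 + 10 days = Jul 7 2024.
Jul 7 2024 + 10 days = Jul 17 2024.
Jul 17 2024 + 10 days = Jul 27 2024.
Jul 27 2024 + 10 days = Aug 6 2024.

Aug 6 2024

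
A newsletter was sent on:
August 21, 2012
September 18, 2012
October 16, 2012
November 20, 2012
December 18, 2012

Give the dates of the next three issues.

January 15, 2013; February 19, 2013; March 19, 2013

Gaps: 28, 28, 35, 28 days — a mix of 28 and 35. Every date is a Tuesday.
Each is the 3rd Tuesday of its month.
3rd Tuesday of January 2013: January 15, 2013.
February 2013 — 3rd Tuesday is February 19, 2013.
3rd Tuesday of March 2013: March 19, 2013.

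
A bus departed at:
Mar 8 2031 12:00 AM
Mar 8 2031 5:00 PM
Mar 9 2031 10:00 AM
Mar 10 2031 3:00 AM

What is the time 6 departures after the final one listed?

Mar 14 2031 9:00 AM

The interval is a steady 17 hours (17, 17, 17).
Mar 10 2031 3:00 AM + 17 h = Mar 10 2031 8:00 PM.
Mar 10 2031 8:00 PM + 17 h = Mar 11 2031 1:00 PM.
Mar 11 2031 1:00 PM + 17 h = Mar 12 2031 6:00 AM.
Mar 12 2031 6:00 AM + 17 h = Mar 12 2031 11:00 PM.
Mar 12 2031 11:00 PM + 17 h = Mar 13 2031 4:00 PM.
Mar 13 2031 4:00 PM + 17 h = Mar 14 2031 9:00 AM.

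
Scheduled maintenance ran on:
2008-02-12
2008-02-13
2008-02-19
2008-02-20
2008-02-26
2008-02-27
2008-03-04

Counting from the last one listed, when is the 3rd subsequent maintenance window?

Every event lands on a Tuesday or Wednesday (gaps cycle 1, 6, 1, 6, 1, 6).
So the schedule is: every Tuesday and Wednesday.
Next Wednesday: 2008-03-05.
Next Tuesday: 2008-03-11.
Next Wednesday: 2008-03-12.

2008-03-12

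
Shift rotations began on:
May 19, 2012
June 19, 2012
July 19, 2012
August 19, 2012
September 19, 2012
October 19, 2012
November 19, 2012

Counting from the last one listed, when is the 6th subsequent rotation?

May 19, 2013

Gaps: 31, 30, 31, 31, 30, 31 days — not constant. Every event is on the 19th of the month.
Pattern: the 19th of each month.
December 2012: December 19, 2012.
Next: January 2013 → January 19, 2013.
Next: February 2013 → February 19, 2013.
March 2013: March 19, 2013.
Next: April 2013 → April 19, 2013.
Next: May 2013 → May 19, 2013.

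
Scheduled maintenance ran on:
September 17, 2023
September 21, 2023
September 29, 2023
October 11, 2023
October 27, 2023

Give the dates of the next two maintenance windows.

November 16, 2023; December 10, 2023

Intervals are 4, 8, 12, 16 days — an arithmetic progression with common difference 4.
Next gap: 20 days. October 27, 2023 + 20 days = November 16, 2023.
Next gap: 24 days. November 16, 2023 + 24 days = December 10, 2023.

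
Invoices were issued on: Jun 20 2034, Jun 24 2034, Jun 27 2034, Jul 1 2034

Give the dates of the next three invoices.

Jul 4 2034, Jul 8 2034, Jul 11 2034

Every event lands on a Tuesday or Saturday (gaps cycle 4, 3, 4).
So the schedule is: every Tuesday and Saturday.
The following Tuesday is Jul 4 2034.
Next Saturday: Jul 8 2034.
The following Tuesday is Jul 11 2034.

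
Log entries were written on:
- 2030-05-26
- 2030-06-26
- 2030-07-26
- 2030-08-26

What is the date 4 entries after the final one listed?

2030-12-26

The day-of-month is always 26 (31, 30, 31 days between events).
So this recurs on the 26th of each month.
Next: September 2030 → 2030-09-26.
October 2030: 2030-10-26.
November 2030: 2030-11-26.
December 2030: 2030-12-26.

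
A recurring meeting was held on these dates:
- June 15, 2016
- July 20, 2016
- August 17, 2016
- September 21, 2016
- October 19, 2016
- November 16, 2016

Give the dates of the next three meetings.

December 21, 2016; January 18, 2017; February 15, 2017

These are Wednesdays at 28- or 35-day spacing (35, 28, 35, 28, 28).
The pattern: 3rd Wednesday of the month.
December 2016 — 3rd Wednesday is December 21, 2016.
3rd Wednesday of January 2017: January 18, 2017.
February 2017 — 3rd Wednesday is February 15, 2017.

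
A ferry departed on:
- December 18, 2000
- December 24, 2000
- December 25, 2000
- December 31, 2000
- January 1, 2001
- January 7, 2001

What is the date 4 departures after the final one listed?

Gaps: 6, 1, 6, 1, 6 days — not constant, but cyclic with period 2.
The events fall on every Monday and Sunday.
Next Monday: January 8, 2001.
Next Sunday: January 14, 2001.
Next Monday: January 15, 2001.
Next Sunday: January 21, 2001.

January 21, 2001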